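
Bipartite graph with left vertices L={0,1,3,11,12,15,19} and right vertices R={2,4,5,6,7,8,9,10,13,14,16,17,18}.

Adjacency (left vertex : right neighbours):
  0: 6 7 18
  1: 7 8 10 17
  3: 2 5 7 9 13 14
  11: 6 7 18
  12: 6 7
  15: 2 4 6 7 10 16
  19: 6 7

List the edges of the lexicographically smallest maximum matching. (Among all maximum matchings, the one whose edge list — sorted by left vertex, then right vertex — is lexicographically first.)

|M| = 6 (so the lex-smallest maximum matching has 6 edges)
process left vertices in ascending order; for each, take the smallest-labelled available neighbour that still permits 6 edges overall, or leave it unmatched if none does
lex-smallest matching: {0-6, 1-8, 3-2, 11-18, 12-7, 15-4}

Lex-smallest maximum matching: {(0,6), (1,8), (3,2), (11,18), (12,7), (15,4)}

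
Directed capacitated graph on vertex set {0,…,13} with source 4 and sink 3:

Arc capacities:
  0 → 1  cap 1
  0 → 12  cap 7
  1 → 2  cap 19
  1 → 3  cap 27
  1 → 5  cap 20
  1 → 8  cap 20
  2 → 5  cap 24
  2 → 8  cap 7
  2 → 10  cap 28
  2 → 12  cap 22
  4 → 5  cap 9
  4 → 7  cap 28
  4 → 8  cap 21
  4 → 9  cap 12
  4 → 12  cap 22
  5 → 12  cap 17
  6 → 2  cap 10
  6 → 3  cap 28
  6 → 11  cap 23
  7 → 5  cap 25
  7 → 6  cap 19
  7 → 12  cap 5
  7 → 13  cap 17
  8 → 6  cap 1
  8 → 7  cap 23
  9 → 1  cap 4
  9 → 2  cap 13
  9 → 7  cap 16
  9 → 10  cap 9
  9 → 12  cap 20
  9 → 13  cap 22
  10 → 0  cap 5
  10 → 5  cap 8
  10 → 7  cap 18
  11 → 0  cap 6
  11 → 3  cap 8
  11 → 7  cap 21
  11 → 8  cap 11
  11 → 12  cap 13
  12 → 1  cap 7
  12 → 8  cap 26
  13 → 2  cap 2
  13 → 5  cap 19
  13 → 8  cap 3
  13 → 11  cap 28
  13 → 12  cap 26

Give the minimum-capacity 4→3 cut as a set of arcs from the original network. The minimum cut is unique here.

Min-cut arcs: {(0,1), (7,6), (8,6), (9,1), (11,3), (12,1)} (total capacity 40)

augment #1: 4→7→6→3 push 19
augment #2: 4→8→6→3 push 1
augment #3: 4→9→1→3 push 4
augment #4: 4→12→1→3 push 7
augment #5: 4→7→13→11→3 push 8
augment #6: 4→9→10→0→1→3 push 1
max flow = 40; residual-reachable set from 4 gives S-side
cut edges (S→T): {(0,1), (7,6), (8,6), (9,1), (11,3), (12,1)} total cap 40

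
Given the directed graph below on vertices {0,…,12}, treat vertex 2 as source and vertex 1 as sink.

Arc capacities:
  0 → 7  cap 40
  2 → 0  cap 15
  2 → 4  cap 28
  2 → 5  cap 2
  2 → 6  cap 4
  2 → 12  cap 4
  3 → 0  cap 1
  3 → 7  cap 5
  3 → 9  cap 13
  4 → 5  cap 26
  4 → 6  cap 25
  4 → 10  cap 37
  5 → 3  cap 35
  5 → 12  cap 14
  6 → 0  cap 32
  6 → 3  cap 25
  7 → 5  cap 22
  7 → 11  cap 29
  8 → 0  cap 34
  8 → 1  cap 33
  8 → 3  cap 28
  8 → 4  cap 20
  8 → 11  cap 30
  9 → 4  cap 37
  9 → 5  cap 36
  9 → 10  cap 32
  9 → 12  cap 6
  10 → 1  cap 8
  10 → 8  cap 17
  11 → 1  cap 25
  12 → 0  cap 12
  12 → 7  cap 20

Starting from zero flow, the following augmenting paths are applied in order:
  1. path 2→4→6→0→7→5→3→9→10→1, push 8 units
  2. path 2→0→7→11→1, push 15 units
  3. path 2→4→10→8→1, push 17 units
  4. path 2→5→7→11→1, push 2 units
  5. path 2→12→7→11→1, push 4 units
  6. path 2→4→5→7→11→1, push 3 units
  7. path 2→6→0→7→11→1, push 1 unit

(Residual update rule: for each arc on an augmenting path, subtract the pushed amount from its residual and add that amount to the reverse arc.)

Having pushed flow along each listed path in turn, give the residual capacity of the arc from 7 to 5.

after path 1 (2→4→6→0→7→5→3→9→10→1, push 8): res(7,5)=14
after path 2 (2→0→7→11→1, push 15): res(7,5)=14
after path 3 (2→4→10→8→1, push 17): res(7,5)=14
after path 4 (2→5→7→11→1, push 2): res(7,5)=16
after path 5 (2→12→7→11→1, push 4): res(7,5)=16
after path 6 (2→4→5→7→11→1, push 3): res(7,5)=19
after path 7 (2→6→0→7→11→1, push 1): res(7,5)=19

Residual capacity of (7,5): 19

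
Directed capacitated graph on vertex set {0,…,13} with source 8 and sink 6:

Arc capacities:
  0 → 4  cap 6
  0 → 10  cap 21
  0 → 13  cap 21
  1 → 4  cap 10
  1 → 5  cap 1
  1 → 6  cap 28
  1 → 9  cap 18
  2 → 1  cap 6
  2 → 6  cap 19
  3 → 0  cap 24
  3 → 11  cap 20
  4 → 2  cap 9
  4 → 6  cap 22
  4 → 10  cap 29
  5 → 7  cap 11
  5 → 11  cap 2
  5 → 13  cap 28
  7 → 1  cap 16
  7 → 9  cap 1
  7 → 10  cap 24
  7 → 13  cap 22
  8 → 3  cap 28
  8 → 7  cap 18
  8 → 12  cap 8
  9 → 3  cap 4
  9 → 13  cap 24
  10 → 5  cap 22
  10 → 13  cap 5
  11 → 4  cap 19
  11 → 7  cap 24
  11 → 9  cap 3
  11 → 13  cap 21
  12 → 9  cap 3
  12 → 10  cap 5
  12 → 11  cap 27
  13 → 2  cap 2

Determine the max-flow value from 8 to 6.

Maximum flow value: 43

augment #1: 8→7→1→6 bottleneck 16, total now 16
augment #2: 8→3→0→4→6 bottleneck 6, total now 22
augment #3: 8→3→11→4→6 bottleneck 16, total now 38
augment #4: 8→7→13→2→6 bottleneck 2, total now 40
augment #5: 8→3→11→4→2→6 bottleneck 3, total now 43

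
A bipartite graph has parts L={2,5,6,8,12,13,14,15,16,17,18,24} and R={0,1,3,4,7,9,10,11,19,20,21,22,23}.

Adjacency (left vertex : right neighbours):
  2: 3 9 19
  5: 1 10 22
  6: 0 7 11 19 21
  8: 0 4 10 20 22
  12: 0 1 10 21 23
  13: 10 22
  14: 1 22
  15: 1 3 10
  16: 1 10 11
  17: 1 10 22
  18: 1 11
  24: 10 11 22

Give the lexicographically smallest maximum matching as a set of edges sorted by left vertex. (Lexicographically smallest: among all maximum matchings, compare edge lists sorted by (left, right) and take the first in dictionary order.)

|M| = 9 (so the lex-smallest maximum matching has 9 edges)
process left vertices in ascending order; for each, take the smallest-labelled available neighbour that still permits 9 edges overall, or leave it unmatched if none does
lex-smallest matching: {2-9, 5-1, 6-0, 8-4, 12-21, 13-10, 14-22, 15-3, 16-11}

Lex-smallest maximum matching: {(2,9), (5,1), (6,0), (8,4), (12,21), (13,10), (14,22), (15,3), (16,11)}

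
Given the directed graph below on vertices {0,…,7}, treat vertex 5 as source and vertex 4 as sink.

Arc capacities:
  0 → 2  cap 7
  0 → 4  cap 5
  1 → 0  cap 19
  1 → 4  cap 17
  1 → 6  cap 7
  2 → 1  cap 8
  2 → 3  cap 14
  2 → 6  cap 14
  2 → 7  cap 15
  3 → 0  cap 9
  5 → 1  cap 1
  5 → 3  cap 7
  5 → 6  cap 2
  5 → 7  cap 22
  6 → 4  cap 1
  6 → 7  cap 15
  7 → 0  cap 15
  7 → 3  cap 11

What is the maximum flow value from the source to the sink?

Maximum flow value: 14

augment #1: 5→1→4 bottleneck 1, total now 1
augment #2: 5→6→4 bottleneck 1, total now 2
augment #3: 5→3→0→4 bottleneck 5, total now 7
augment #4: 5→3→0→2→1→4 bottleneck 2, total now 9
augment #5: 5→7→0→2→1→4 bottleneck 5, total now 14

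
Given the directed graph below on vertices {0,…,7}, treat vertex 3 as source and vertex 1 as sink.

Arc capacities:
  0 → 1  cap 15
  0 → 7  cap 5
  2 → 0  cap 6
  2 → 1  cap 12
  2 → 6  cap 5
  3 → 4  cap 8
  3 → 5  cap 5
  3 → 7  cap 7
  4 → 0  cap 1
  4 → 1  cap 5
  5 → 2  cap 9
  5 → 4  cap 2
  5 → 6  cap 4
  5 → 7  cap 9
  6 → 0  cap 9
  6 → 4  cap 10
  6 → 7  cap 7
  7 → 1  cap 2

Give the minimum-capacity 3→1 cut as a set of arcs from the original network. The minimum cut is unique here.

augment #1: 3→4→1 push 5
augment #2: 3→7→1 push 2
augment #3: 3→4→0→1 push 1
augment #4: 3→5→2→1 push 5
max flow = 13; residual-reachable set from 3 gives S-side
cut edges (S→T): {(3,5), (4,0), (4,1), (7,1)} total cap 13

Min-cut arcs: {(3,5), (4,0), (4,1), (7,1)} (total capacity 13)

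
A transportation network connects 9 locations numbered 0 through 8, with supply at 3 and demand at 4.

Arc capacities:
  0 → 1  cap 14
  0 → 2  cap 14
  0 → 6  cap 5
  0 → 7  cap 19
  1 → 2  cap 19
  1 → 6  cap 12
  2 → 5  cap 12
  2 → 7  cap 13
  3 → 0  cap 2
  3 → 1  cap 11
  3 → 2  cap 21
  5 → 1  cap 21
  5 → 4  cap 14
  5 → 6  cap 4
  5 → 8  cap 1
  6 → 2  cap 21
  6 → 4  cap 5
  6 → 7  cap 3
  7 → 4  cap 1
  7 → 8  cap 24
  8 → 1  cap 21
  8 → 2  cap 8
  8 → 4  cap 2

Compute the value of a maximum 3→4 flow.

Maximum flow value: 20

augment #1: 3→0→6→4 bottleneck 2, total now 2
augment #2: 3→1→6→4 bottleneck 3, total now 5
augment #3: 3→2→5→4 bottleneck 12, total now 17
augment #4: 3→2→7→4 bottleneck 1, total now 18
augment #5: 3→2→7→8→4 bottleneck 2, total now 20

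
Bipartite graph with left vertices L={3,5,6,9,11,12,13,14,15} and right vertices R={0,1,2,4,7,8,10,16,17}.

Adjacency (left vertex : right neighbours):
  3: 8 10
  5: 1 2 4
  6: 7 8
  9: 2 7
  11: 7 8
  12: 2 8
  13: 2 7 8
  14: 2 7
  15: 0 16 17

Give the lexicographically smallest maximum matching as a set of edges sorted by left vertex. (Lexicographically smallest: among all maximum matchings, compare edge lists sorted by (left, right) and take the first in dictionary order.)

|M| = 6 (so the lex-smallest maximum matching has 6 edges)
process left vertices in ascending order; for each, take the smallest-labelled available neighbour that still permits 6 edges overall, or leave it unmatched if none does
lex-smallest matching: {3-10, 5-1, 6-7, 9-2, 11-8, 15-0}

Lex-smallest maximum matching: {(3,10), (5,1), (6,7), (9,2), (11,8), (15,0)}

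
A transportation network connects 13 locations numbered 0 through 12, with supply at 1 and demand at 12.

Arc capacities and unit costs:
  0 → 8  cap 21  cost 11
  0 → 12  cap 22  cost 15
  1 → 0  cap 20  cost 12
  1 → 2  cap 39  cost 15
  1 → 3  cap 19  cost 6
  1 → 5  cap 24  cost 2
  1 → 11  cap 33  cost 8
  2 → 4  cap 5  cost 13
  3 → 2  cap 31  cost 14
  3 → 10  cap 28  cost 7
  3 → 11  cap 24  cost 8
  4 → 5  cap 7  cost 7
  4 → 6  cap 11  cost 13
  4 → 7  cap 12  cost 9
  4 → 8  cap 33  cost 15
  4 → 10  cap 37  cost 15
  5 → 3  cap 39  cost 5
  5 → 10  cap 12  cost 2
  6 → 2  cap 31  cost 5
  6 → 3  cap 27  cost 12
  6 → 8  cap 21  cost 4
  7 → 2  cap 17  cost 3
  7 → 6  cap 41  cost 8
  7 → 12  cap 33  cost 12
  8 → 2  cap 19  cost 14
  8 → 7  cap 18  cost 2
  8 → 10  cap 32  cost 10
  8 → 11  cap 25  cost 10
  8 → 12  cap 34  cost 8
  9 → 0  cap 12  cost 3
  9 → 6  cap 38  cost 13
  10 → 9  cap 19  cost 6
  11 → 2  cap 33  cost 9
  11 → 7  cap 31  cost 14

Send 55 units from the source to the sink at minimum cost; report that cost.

shortest-cost path #1: 1→0→12 push 20 @ unit cost 27 (adds 540)
shortest-cost path #2: 1→5→10→9→0→12 push 2 @ unit cost 28 (adds 56)
shortest-cost path #3: 1→5→10→9→0→8→12 push 10 @ unit cost 32 (adds 320)
shortest-cost path #4: 1→11→7→12 push 23 @ unit cost 34 (adds 782)
total cost = 1698

Minimum cost for 55 units: 1698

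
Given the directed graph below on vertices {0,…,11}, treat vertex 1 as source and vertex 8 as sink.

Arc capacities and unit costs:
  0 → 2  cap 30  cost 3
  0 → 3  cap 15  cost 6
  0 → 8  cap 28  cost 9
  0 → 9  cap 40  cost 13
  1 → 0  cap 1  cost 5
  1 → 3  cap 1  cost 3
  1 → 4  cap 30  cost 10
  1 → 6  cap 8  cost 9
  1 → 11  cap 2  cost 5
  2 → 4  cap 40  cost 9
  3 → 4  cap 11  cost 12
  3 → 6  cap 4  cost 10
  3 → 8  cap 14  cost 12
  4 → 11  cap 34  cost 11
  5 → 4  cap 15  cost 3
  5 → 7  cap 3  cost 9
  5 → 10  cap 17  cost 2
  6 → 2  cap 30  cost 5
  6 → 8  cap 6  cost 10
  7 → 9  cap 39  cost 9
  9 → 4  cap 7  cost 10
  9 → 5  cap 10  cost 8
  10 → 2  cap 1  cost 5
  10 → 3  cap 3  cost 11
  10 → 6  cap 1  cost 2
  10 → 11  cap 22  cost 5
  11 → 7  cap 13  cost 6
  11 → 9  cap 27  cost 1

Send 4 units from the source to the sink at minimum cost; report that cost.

Minimum cost for 4 units: 67

shortest-cost path #1: 1→0→8 push 1 @ unit cost 14 (adds 14)
shortest-cost path #2: 1→3→8 push 1 @ unit cost 15 (adds 15)
shortest-cost path #3: 1→6→8 push 2 @ unit cost 19 (adds 38)
total cost = 67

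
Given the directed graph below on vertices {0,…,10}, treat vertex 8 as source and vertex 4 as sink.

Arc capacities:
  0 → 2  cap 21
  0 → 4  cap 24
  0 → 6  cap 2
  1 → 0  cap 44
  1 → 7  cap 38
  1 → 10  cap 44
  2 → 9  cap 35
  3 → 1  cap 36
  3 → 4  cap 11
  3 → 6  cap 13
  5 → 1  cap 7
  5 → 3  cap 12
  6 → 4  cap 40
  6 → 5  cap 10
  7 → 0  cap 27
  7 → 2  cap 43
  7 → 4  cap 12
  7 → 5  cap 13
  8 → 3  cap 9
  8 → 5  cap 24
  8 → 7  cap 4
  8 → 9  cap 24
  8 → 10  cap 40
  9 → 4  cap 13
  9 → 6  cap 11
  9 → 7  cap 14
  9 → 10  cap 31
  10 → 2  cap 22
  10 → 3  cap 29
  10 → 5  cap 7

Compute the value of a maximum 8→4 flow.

augment #1: 8→3→4 bottleneck 9, total now 9
augment #2: 8→7→4 bottleneck 4, total now 13
augment #3: 8→9→4 bottleneck 13, total now 26
augment #4: 8→5→3→4 bottleneck 2, total now 28
augment #5: 8→9→6→4 bottleneck 11, total now 39
augment #6: 8→5→1→0→4 bottleneck 7, total now 46
augment #7: 8→5→3→6→4 bottleneck 10, total now 56
augment #8: 8→10→3→6→4 bottleneck 3, total now 59
augment #9: 8→10→2→9→7→4 bottleneck 8, total now 67
augment #10: 8→10→3→1→0→4 bottleneck 17, total now 84
augment #11: 8→10→3→1→0→6→4 bottleneck 2, total now 86

Maximum flow value: 86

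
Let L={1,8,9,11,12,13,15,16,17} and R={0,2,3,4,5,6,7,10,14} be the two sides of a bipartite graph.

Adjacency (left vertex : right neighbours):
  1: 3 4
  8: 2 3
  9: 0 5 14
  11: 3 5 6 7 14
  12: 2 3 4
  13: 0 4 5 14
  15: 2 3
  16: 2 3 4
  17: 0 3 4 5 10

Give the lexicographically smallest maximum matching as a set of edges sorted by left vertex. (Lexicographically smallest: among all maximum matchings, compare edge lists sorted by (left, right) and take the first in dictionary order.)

|M| = 7 (so the lex-smallest maximum matching has 7 edges)
process left vertices in ascending order; for each, take the smallest-labelled available neighbour that still permits 7 edges overall, or leave it unmatched if none does
lex-smallest matching: {1-3, 8-2, 9-0, 11-5, 12-4, 13-14, 17-10}

Lex-smallest maximum matching: {(1,3), (8,2), (9,0), (11,5), (12,4), (13,14), (17,10)}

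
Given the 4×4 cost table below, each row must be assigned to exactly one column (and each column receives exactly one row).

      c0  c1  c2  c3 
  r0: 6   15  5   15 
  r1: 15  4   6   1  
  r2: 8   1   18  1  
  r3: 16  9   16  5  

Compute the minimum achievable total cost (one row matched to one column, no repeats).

optimal assignment: row0→col0 (cost 6), row1→col2 (cost 6), row2→col1 (cost 1), row3→col3 (cost 5)
total = 6 + 6 + 1 + 5 = 18

Minimum assignment cost: 18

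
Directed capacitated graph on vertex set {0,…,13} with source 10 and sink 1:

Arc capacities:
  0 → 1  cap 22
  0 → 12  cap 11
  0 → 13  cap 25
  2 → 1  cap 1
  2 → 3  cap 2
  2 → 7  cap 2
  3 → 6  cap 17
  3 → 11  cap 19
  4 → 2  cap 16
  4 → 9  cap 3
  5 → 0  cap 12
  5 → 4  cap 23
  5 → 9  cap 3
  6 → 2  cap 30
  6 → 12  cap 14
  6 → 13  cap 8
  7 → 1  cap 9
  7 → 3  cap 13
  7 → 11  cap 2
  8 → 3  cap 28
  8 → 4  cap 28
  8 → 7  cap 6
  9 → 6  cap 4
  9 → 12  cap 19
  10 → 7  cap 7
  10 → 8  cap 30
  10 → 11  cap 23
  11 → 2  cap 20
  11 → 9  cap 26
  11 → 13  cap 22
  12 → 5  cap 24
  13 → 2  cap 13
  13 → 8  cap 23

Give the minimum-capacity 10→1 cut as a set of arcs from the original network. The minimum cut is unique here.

augment #1: 10→7→1 push 7
augment #2: 10→8→7→1 push 2
augment #3: 10→11→2→1 push 1
augment #4: 10→11→9→12→5→0→1 push 12
max flow = 22; residual-reachable set from 10 gives S-side
cut edges (S→T): {(2,1), (5,0), (7,1)} total cap 22

Min-cut arcs: {(2,1), (5,0), (7,1)} (total capacity 22)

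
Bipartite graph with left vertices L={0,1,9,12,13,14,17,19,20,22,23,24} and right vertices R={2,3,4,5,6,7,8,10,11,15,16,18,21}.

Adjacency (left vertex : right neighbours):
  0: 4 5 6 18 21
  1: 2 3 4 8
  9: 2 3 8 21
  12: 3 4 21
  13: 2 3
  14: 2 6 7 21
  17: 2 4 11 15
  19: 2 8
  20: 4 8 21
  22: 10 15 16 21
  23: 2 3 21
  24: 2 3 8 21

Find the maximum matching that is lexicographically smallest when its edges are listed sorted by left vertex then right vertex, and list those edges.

Lex-smallest maximum matching: {(0,5), (1,2), (9,3), (12,4), (14,6), (17,11), (19,8), (20,21), (22,10)}

|M| = 9 (so the lex-smallest maximum matching has 9 edges)
process left vertices in ascending order; for each, take the smallest-labelled available neighbour that still permits 9 edges overall, or leave it unmatched if none does
lex-smallest matching: {0-5, 1-2, 9-3, 12-4, 14-6, 17-11, 19-8, 20-21, 22-10}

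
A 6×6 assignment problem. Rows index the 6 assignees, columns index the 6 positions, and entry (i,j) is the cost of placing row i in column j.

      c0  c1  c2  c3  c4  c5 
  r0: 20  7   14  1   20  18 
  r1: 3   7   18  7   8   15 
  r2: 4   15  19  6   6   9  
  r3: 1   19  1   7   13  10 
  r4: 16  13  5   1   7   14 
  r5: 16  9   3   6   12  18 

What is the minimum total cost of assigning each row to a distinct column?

optimal assignment: row0→col3 (cost 1), row1→col1 (cost 7), row2→col5 (cost 9), row3→col0 (cost 1), row4→col4 (cost 7), row5→col2 (cost 3)
total = 1 + 7 + 9 + 1 + 7 + 3 = 28

Minimum assignment cost: 28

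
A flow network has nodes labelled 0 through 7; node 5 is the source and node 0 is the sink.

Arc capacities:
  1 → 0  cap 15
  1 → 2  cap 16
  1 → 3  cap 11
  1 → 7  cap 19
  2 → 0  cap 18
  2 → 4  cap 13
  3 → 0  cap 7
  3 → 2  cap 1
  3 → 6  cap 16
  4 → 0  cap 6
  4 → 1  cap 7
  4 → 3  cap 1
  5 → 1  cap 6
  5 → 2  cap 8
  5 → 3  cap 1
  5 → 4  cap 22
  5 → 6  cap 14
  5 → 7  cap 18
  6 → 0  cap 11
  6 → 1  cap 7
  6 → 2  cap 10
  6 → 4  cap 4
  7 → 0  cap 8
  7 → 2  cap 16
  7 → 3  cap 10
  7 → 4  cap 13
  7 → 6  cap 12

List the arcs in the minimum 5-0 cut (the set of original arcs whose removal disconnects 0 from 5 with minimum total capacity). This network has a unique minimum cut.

Min-cut arcs: {(4,0), (4,1), (4,3), (5,1), (5,2), (5,3), (5,6), (5,7)} (total capacity 61)

augment #1: 5→1→0 push 6
augment #2: 5→2→0 push 8
augment #3: 5→3→0 push 1
augment #4: 5→4→0 push 6
augment #5: 5→6→0 push 11
augment #6: 5→7→0 push 8
augment #7: 5→4→1→0 push 7
augment #8: 5→4→3→0 push 1
augment #9: 5→6→1→0 push 2
augment #10: 5→6→2→0 push 1
augment #11: 5→7→2→0 push 9
augment #12: 5→7→3→0 push 1
max flow = 61; residual-reachable set from 5 gives S-side
cut edges (S→T): {(4,0), (4,1), (4,3), (5,1), (5,2), (5,3), (5,6), (5,7)} total cap 61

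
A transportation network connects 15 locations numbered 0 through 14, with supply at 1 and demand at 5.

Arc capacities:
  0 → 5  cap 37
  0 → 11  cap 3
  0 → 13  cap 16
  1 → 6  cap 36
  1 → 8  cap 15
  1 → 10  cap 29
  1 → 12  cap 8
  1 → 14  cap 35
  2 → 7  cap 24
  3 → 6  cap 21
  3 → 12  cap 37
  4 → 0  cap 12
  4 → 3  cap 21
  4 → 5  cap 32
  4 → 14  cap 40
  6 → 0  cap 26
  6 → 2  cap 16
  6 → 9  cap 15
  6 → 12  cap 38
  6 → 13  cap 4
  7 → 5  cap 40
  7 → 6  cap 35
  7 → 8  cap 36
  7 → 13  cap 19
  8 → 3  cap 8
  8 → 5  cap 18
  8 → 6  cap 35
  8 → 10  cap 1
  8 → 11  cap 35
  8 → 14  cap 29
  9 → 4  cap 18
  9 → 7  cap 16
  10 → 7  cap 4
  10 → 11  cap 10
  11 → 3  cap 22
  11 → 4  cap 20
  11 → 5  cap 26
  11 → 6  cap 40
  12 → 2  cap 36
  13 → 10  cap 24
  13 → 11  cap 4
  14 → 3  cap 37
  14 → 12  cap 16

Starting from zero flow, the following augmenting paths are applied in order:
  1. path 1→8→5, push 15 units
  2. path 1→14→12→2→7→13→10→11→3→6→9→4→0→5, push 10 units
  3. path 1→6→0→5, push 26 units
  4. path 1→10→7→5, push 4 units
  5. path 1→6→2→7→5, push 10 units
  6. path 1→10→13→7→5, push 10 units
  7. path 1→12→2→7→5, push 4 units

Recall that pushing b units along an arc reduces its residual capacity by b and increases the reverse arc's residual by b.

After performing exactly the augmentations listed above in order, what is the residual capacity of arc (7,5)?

Residual capacity of (7,5): 12

after path 1 (1→8→5, push 15): res(7,5)=40
after path 2 (1→14→12→2→7→13→10→11→3→6→9→4→0→5, push 10): res(7,5)=40
after path 3 (1→6→0→5, push 26): res(7,5)=40
after path 4 (1→10→7→5, push 4): res(7,5)=36
after path 5 (1→6→2→7→5, push 10): res(7,5)=26
after path 6 (1→10→13→7→5, push 10): res(7,5)=16
after path 7 (1→12→2→7→5, push 4): res(7,5)=12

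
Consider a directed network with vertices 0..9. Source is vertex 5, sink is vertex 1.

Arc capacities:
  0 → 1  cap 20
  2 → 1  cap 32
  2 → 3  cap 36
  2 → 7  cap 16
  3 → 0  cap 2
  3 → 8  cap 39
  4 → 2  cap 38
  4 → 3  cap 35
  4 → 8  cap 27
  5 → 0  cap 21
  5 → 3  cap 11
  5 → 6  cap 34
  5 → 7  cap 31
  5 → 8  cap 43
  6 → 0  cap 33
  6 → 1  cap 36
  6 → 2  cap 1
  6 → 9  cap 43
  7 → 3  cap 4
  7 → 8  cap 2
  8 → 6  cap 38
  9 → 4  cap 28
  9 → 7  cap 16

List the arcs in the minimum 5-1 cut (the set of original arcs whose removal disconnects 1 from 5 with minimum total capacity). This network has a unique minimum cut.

Min-cut arcs: {(0,1), (6,1), (6,2), (9,4)} (total capacity 85)

augment #1: 5→0→1 push 20
augment #2: 5→6→1 push 34
augment #3: 5→8→6→1 push 2
augment #4: 5→8→6→2→1 push 1
augment #5: 5→8→6→9→4→2→1 push 28
max flow = 85; residual-reachable set from 5 gives S-side
cut edges (S→T): {(0,1), (6,1), (6,2), (9,4)} total cap 85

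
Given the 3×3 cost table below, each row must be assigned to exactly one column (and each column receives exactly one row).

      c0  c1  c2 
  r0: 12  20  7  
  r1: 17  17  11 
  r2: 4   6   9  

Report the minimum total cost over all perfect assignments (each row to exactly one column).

Minimum assignment cost: 28

optimal assignment: row0→col2 (cost 7), row1→col1 (cost 17), row2→col0 (cost 4)
total = 7 + 17 + 4 = 28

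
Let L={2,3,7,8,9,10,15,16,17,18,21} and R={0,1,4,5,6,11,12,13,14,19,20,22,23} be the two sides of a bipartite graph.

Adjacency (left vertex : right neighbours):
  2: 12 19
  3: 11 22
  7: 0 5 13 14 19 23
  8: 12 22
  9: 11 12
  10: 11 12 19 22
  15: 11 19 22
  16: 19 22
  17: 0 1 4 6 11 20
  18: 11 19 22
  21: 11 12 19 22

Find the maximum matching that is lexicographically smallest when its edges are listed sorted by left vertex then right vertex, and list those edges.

Lex-smallest maximum matching: {(2,12), (3,11), (7,0), (8,22), (10,19), (17,1)}

|M| = 6 (so the lex-smallest maximum matching has 6 edges)
process left vertices in ascending order; for each, take the smallest-labelled available neighbour that still permits 6 edges overall, or leave it unmatched if none does
lex-smallest matching: {2-12, 3-11, 7-0, 8-22, 10-19, 17-1}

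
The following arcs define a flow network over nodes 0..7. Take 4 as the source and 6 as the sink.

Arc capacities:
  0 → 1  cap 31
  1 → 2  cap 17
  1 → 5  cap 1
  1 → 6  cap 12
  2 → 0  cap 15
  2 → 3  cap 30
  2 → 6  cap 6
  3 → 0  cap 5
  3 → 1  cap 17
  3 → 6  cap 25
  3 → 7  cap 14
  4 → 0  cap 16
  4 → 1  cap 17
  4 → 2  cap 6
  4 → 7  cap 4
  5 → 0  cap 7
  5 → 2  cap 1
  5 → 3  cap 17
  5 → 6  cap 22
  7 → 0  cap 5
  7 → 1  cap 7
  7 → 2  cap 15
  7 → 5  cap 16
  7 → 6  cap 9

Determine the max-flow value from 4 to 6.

augment #1: 4→1→6 bottleneck 12, total now 12
augment #2: 4→2→6 bottleneck 6, total now 18
augment #3: 4→7→6 bottleneck 4, total now 22
augment #4: 4→1→5→6 bottleneck 1, total now 23
augment #5: 4→1→2→3→6 bottleneck 4, total now 27
augment #6: 4→0→1→2→3→6 bottleneck 13, total now 40

Maximum flow value: 40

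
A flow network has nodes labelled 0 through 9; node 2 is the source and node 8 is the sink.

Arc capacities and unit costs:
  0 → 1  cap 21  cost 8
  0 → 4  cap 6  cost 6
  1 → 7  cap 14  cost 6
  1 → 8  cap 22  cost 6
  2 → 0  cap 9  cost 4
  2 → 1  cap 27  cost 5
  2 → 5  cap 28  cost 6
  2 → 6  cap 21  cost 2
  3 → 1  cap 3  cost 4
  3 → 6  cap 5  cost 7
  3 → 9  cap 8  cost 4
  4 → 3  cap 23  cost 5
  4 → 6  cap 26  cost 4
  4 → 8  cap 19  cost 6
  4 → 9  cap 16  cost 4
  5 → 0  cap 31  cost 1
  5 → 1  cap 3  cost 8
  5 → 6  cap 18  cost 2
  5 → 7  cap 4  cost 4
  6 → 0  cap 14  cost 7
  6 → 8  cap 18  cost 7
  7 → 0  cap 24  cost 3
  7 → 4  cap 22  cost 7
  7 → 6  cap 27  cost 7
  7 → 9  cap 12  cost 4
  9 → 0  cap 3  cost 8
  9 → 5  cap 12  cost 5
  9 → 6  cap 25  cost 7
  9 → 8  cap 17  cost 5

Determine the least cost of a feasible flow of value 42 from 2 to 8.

shortest-cost path #1: 2→6→8 push 18 @ unit cost 9 (adds 162)
shortest-cost path #2: 2→1→8 push 22 @ unit cost 11 (adds 242)
shortest-cost path #3: 2→0→4→8 push 2 @ unit cost 16 (adds 32)
total cost = 436

Minimum cost for 42 units: 436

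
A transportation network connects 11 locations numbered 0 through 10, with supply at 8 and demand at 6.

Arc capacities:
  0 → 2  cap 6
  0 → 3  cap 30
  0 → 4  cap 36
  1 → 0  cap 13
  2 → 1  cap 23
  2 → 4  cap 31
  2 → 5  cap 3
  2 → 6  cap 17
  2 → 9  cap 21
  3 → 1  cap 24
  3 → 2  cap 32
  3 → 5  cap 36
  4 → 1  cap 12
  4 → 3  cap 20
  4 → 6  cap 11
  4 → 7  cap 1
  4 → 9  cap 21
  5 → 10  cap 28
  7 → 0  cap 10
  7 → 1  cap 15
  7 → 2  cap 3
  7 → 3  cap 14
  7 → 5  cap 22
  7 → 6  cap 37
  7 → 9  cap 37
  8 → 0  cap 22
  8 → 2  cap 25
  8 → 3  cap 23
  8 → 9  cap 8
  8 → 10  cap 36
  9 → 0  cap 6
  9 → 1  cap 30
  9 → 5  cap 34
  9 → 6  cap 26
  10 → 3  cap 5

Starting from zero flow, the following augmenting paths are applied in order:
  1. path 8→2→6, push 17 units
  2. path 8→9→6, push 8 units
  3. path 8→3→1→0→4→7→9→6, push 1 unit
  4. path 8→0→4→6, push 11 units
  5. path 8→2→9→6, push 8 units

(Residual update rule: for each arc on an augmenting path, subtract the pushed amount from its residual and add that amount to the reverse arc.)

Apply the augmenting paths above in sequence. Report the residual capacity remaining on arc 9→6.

after path 1 (8→2→6, push 17): res(9,6)=26
after path 2 (8→9→6, push 8): res(9,6)=18
after path 3 (8→3→1→0→4→7→9→6, push 1): res(9,6)=17
after path 4 (8→0→4→6, push 11): res(9,6)=17
after path 5 (8→2→9→6, push 8): res(9,6)=9

Residual capacity of (9,6): 9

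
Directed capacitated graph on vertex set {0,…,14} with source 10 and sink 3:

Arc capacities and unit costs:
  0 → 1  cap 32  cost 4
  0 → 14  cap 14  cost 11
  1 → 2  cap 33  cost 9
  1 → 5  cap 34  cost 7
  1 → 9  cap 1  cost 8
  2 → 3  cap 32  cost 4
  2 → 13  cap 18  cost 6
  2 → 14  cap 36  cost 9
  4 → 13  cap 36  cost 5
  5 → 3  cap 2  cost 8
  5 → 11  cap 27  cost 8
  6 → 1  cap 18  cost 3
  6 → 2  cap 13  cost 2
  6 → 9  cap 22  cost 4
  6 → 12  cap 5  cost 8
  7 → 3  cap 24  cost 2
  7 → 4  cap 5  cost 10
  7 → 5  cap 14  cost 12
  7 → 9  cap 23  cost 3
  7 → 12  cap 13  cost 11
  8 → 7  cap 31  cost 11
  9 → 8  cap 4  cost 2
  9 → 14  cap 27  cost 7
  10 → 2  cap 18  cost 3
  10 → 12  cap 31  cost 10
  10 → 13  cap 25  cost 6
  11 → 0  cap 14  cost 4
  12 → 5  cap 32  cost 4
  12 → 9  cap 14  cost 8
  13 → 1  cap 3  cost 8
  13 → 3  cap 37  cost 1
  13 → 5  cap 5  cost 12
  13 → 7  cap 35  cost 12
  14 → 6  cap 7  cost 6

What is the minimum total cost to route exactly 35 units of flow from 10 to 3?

Minimum cost for 35 units: 245

shortest-cost path #1: 10→13→3 push 25 @ unit cost 7 (adds 175)
shortest-cost path #2: 10→2→3 push 10 @ unit cost 7 (adds 70)
total cost = 245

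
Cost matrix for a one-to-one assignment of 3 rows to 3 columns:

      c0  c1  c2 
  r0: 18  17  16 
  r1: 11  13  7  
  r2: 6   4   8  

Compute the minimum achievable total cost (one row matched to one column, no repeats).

Minimum assignment cost: 29

optimal assignment: row0→col0 (cost 18), row1→col2 (cost 7), row2→col1 (cost 4)
total = 18 + 7 + 4 = 29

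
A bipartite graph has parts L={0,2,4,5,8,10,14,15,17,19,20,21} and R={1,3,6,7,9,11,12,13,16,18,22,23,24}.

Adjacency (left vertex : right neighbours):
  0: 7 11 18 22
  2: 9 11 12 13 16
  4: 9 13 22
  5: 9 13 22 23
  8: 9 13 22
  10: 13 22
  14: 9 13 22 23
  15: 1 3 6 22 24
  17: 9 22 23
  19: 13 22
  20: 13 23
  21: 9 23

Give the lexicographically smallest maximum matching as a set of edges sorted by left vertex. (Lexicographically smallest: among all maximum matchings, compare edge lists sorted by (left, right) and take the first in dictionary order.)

|M| = 7 (so the lex-smallest maximum matching has 7 edges)
process left vertices in ascending order; for each, take the smallest-labelled available neighbour that still permits 7 edges overall, or leave it unmatched if none does
lex-smallest matching: {0-7, 2-11, 4-9, 5-13, 8-22, 14-23, 15-1}

Lex-smallest maximum matching: {(0,7), (2,11), (4,9), (5,13), (8,22), (14,23), (15,1)}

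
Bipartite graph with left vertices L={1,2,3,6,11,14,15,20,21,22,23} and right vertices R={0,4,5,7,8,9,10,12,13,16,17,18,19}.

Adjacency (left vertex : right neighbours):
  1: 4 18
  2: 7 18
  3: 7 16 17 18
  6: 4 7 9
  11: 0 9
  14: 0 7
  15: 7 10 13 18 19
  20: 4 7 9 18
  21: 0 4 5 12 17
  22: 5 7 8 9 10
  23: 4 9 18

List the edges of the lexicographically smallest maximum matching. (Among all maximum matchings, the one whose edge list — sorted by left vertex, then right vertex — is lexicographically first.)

|M| = 9 (so the lex-smallest maximum matching has 9 edges)
process left vertices in ascending order; for each, take the smallest-labelled available neighbour that still permits 9 edges overall, or leave it unmatched if none does
lex-smallest matching: {1-4, 2-7, 3-16, 6-9, 11-0, 15-10, 20-18, 21-5, 22-8}

Lex-smallest maximum matching: {(1,4), (2,7), (3,16), (6,9), (11,0), (15,10), (20,18), (21,5), (22,8)}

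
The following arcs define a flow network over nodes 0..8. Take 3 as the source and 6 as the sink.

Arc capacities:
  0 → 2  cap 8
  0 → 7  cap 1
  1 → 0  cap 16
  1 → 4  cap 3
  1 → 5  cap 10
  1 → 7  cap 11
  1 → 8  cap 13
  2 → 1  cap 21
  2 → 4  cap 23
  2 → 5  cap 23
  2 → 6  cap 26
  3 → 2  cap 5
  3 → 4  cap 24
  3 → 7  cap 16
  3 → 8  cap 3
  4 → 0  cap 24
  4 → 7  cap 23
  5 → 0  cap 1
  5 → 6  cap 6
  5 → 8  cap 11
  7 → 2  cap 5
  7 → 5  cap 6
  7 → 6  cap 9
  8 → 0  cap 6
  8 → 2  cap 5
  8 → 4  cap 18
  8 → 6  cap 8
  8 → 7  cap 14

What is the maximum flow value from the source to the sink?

Maximum flow value: 36

augment #1: 3→2→6 bottleneck 5, total now 5
augment #2: 3→7→6 bottleneck 9, total now 14
augment #3: 3→8→6 bottleneck 3, total now 17
augment #4: 3→7→2→6 bottleneck 5, total now 22
augment #5: 3→7→5→6 bottleneck 2, total now 24
augment #6: 3→4→0→2→6 bottleneck 8, total now 32
augment #7: 3→4→7→5→6 bottleneck 4, total now 36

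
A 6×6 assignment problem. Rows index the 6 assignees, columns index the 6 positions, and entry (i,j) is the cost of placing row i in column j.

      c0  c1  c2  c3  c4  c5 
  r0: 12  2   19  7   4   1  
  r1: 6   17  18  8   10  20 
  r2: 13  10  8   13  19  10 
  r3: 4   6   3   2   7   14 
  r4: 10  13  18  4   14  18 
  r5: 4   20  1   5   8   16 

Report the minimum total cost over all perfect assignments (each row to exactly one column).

optimal assignment: row0→col5 (cost 1), row1→col0 (cost 6), row2→col1 (cost 10), row3→col4 (cost 7), row4→col3 (cost 4), row5→col2 (cost 1)
total = 1 + 6 + 10 + 7 + 4 + 1 = 29

Minimum assignment cost: 29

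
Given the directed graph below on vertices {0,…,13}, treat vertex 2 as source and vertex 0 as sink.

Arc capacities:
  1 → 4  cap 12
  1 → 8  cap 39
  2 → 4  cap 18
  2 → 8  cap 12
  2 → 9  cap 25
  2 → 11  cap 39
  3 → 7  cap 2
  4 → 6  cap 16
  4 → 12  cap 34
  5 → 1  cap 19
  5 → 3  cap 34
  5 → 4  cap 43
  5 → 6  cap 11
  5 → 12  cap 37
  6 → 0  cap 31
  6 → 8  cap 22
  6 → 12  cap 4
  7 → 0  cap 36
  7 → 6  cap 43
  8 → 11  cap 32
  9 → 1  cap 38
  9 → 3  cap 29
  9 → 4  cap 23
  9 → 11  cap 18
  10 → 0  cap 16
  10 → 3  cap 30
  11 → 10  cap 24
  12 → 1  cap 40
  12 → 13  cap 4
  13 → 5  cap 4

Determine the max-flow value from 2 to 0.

augment #1: 2→4→6→0 bottleneck 16, total now 16
augment #2: 2→11→10→0 bottleneck 16, total now 32
augment #3: 2→9→3→7→0 bottleneck 2, total now 34
augment #4: 2→4→12→13→5→6→0 bottleneck 2, total now 36
augment #5: 2→9→4→12→13→5→6→0 bottleneck 2, total now 38

Maximum flow value: 38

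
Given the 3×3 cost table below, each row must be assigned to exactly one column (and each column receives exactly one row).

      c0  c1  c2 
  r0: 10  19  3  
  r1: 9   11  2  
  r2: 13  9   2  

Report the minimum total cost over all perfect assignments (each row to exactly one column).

Minimum assignment cost: 21

one of 2 optimal assignments: row0→col0 (cost 10), row1→col2 (cost 2), row2→col1 (cost 9)
total = 10 + 2 + 9 = 21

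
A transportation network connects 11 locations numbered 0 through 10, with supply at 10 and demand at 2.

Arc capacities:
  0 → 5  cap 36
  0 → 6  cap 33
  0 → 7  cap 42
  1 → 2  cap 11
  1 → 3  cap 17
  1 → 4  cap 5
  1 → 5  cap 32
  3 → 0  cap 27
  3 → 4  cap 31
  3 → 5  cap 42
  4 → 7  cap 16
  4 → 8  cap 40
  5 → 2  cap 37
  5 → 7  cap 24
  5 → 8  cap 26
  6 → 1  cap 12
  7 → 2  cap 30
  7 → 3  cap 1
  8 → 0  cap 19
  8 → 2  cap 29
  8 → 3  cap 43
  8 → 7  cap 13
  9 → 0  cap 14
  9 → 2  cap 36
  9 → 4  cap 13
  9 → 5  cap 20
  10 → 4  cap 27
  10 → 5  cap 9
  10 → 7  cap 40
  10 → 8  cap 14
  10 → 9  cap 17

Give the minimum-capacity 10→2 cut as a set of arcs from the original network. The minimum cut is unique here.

augment #1: 10→5→2 push 9
augment #2: 10→7→2 push 30
augment #3: 10→8→2 push 14
augment #4: 10→9→2 push 17
augment #5: 10→4→8→2 push 15
augment #6: 10→7→3→5→2 push 1
augment #7: 10→4→8→0→5→2 push 12
max flow = 98; residual-reachable set from 10 gives S-side
cut edges (S→T): {(7,2), (7,3), (10,4), (10,5), (10,8), (10,9)} total cap 98

Min-cut arcs: {(7,2), (7,3), (10,4), (10,5), (10,8), (10,9)} (total capacity 98)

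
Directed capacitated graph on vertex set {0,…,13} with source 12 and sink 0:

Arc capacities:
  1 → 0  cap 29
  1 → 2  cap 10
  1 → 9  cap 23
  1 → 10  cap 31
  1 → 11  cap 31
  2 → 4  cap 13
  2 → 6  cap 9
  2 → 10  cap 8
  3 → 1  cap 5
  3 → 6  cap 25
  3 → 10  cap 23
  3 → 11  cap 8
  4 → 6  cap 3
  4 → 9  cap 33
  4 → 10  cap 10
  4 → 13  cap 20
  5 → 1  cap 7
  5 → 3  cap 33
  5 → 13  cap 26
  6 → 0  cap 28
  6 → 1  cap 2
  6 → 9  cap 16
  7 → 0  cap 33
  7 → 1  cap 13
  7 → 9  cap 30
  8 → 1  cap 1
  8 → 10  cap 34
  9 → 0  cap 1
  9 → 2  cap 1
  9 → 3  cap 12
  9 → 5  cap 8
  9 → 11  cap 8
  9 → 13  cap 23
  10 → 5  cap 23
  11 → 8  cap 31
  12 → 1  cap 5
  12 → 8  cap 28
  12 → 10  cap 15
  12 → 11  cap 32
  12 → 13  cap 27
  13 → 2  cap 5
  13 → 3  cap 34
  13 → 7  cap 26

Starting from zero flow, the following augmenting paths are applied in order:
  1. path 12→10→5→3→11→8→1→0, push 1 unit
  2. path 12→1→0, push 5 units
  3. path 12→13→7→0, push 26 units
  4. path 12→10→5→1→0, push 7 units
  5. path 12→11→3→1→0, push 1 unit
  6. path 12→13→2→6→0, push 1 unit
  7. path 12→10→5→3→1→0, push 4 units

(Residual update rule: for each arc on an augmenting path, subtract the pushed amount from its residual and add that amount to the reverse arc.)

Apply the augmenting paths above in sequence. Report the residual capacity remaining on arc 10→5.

Residual capacity of (10,5): 11

after path 1 (12→10→5→3→11→8→1→0, push 1): res(10,5)=22
after path 2 (12→1→0, push 5): res(10,5)=22
after path 3 (12→13→7→0, push 26): res(10,5)=22
after path 4 (12→10→5→1→0, push 7): res(10,5)=15
after path 5 (12→11→3→1→0, push 1): res(10,5)=15
after path 6 (12→13→2→6→0, push 1): res(10,5)=15
after path 7 (12→10→5→3→1→0, push 4): res(10,5)=11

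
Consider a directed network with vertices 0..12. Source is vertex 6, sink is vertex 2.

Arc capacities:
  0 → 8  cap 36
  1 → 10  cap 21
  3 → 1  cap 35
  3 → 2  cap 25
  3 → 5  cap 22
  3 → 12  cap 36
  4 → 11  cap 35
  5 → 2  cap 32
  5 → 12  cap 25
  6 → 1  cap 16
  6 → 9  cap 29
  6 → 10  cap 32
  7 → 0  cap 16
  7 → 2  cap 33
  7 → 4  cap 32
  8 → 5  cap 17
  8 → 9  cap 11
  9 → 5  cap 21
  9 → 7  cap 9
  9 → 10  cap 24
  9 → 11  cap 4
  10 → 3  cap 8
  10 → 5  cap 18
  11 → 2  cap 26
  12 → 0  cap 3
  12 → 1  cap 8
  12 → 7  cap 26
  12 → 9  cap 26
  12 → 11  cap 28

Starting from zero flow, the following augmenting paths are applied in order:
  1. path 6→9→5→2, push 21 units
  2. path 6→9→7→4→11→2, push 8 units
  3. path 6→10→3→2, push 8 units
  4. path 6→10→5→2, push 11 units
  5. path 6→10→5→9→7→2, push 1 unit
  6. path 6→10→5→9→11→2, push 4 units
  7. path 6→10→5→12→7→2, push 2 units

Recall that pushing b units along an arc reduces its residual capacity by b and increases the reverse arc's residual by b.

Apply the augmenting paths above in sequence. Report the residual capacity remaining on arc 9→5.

Residual capacity of (9,5): 5

after path 1 (6→9→5→2, push 21): res(9,5)=0
after path 2 (6→9→7→4→11→2, push 8): res(9,5)=0
after path 3 (6→10→3→2, push 8): res(9,5)=0
after path 4 (6→10→5→2, push 11): res(9,5)=0
after path 5 (6→10→5→9→7→2, push 1): res(9,5)=1
after path 6 (6→10→5→9→11→2, push 4): res(9,5)=5
after path 7 (6→10→5→12→7→2, push 2): res(9,5)=5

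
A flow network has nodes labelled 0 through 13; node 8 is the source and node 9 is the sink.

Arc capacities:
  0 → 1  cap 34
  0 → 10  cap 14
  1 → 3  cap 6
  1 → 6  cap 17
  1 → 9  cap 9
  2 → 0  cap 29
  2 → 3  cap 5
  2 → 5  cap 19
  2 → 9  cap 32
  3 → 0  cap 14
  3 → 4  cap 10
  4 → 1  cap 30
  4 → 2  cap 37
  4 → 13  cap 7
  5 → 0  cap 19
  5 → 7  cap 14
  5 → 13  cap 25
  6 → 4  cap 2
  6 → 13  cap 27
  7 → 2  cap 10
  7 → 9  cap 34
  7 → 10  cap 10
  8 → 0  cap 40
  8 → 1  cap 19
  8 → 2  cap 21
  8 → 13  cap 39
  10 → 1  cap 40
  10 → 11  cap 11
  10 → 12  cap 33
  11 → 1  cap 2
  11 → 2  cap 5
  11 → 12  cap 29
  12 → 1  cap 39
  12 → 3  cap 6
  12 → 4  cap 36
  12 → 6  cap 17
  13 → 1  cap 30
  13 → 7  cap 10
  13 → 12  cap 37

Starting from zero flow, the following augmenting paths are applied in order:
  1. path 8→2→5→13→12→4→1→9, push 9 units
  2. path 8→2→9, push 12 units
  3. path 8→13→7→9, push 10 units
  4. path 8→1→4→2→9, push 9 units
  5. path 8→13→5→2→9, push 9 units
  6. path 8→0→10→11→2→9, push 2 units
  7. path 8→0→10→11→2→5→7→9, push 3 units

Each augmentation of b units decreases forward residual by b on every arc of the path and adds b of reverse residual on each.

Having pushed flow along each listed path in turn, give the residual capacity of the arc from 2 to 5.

after path 1 (8→2→5→13→12→4→1→9, push 9): res(2,5)=10
after path 2 (8→2→9, push 12): res(2,5)=10
after path 3 (8→13→7→9, push 10): res(2,5)=10
after path 4 (8→1→4→2→9, push 9): res(2,5)=10
after path 5 (8→13→5→2→9, push 9): res(2,5)=19
after path 6 (8→0→10→11→2→9, push 2): res(2,5)=19
after path 7 (8→0→10→11→2→5→7→9, push 3): res(2,5)=16

Residual capacity of (2,5): 16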